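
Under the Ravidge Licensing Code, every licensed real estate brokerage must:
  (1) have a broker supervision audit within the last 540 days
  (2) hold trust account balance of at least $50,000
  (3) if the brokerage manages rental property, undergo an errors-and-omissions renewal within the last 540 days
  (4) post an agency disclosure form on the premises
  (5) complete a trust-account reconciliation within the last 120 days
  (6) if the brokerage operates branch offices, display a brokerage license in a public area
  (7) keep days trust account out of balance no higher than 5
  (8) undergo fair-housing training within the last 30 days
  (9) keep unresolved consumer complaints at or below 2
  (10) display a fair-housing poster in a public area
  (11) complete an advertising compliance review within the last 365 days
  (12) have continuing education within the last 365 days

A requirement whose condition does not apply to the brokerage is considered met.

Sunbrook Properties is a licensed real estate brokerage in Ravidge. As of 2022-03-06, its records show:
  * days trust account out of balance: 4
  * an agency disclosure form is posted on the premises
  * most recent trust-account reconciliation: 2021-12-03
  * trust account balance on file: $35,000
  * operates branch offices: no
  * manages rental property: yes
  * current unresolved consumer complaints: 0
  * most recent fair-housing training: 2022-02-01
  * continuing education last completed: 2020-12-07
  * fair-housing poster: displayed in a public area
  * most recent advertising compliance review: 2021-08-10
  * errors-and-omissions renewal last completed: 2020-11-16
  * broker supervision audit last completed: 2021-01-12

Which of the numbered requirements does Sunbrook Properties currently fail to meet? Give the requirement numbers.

2, 8, 12

1. broker supervision audit 418 days ago vs limit 540 → met
2. trust account balance $35,000 < $50,000 → not met
3. condition 'manages rental property' holds; errors-and-omissions renewal 475 days ago vs limit 540 → met
4. agency disclosure form present → met
5. trust-account reconciliation 93 days ago vs limit 120 → met
6. condition 'operates branch offices' does not hold → requirement n/a → met
7. days trust account out of balance 4 ≤ 5 → met
8. fair-housing training 33 days ago vs limit 30 → not met
9. unresolved consumer complaints 0 ≤ 2 → met
10. fair-housing poster present → met
11. advertising compliance review 208 days ago vs limit 365 → met
12. continuing education 454 days ago vs limit 365 → not met
Not met: 2, 8, 12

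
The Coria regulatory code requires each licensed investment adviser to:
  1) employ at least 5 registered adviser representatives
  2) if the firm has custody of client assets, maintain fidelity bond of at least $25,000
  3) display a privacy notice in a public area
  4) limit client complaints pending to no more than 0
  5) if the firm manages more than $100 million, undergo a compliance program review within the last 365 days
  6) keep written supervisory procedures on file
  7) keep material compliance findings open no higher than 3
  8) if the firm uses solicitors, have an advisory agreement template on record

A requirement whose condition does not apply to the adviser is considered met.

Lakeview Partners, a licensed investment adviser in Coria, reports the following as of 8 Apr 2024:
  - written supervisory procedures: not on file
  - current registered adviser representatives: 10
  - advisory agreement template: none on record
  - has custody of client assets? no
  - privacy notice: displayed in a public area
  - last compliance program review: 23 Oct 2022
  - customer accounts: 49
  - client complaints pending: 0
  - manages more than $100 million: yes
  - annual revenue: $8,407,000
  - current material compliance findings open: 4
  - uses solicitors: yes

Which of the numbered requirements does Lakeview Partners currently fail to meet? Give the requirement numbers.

1. registered adviser representatives 10 ≥ 5 → met
2. condition 'has custody of client assets' does not hold → requirement n/a → met
3. privacy notice present → met
4. client complaints pending 0 ≤ 0 → met
5. condition 'manages more than $100 million' holds; compliance program review 533 days ago vs limit 365 → not met
6. written supervisory procedures absent → not met
7. material compliance findings open 4 > 3 → not met
8. condition 'uses solicitors' holds; advisory agreement template absent → not met
Not met: 5, 6, 7, 8

5, 6, 7, 8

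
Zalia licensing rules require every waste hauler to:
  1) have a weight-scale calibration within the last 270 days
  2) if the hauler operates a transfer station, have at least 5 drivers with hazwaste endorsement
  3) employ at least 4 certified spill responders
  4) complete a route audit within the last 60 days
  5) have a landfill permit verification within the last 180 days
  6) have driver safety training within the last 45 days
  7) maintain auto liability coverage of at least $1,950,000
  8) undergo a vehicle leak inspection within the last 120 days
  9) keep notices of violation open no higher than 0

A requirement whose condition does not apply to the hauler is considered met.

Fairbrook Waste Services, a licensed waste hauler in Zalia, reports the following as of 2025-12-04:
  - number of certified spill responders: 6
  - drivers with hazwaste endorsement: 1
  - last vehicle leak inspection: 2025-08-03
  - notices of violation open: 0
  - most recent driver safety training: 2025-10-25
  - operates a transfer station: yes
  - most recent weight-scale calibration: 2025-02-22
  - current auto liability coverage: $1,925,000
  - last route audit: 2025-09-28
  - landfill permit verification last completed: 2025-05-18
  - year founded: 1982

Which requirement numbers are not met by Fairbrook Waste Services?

1, 2, 4, 5, 7, 8

1. weight-scale calibration 285 days ago vs limit 270 → not met
2. condition 'operates a transfer station' holds; drivers with hazwaste endorsement 1 < 5 → not met
3. certified spill responders 6 ≥ 4 → met
4. route audit 67 days ago vs limit 60 → not met
5. landfill permit verification 200 days ago vs limit 180 → not met
6. driver safety training 40 days ago vs limit 45 → met
7. auto liability coverage $1,925,000 < $1,950,000 → not met
8. vehicle leak inspection 123 days ago vs limit 120 → not met
9. notices of violation open 0 ≤ 0 → met
Not met: 1, 2, 4, 5, 7, 8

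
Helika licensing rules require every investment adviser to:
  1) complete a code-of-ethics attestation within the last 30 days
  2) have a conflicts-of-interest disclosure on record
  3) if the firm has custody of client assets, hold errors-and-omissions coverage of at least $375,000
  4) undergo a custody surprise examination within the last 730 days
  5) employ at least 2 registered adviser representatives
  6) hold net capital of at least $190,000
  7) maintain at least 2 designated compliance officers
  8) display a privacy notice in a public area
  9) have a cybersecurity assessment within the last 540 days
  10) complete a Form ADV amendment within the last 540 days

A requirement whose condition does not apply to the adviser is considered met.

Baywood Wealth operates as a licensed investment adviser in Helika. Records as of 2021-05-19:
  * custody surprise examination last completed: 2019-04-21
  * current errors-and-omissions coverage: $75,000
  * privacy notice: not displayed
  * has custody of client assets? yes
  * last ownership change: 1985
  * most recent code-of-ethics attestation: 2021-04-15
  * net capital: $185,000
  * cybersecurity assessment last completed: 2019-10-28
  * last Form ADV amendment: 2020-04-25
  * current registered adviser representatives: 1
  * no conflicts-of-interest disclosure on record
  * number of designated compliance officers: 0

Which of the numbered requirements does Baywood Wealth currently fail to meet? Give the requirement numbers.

1. code-of-ethics attestation 34 days ago vs limit 30 → not met
2. conflicts-of-interest disclosure absent → not met
3. condition 'has custody of client assets' holds; errors-and-omissions coverage $75,000 < $375,000 → not met
4. custody surprise examination 759 days ago vs limit 730 → not met
5. registered adviser representatives 1 < 2 → not met
6. net capital $185,000 < $190,000 → not met
7. designated compliance officers 0 < 2 → not met
8. privacy notice absent → not met
9. cybersecurity assessment 569 days ago vs limit 540 → not met
10. Form ADV amendment 389 days ago vs limit 540 → met
Not met: 1, 2, 3, 4, 5, 6, 7, 8, 9

1, 2, 3, 4, 5, 6, 7, 8, 9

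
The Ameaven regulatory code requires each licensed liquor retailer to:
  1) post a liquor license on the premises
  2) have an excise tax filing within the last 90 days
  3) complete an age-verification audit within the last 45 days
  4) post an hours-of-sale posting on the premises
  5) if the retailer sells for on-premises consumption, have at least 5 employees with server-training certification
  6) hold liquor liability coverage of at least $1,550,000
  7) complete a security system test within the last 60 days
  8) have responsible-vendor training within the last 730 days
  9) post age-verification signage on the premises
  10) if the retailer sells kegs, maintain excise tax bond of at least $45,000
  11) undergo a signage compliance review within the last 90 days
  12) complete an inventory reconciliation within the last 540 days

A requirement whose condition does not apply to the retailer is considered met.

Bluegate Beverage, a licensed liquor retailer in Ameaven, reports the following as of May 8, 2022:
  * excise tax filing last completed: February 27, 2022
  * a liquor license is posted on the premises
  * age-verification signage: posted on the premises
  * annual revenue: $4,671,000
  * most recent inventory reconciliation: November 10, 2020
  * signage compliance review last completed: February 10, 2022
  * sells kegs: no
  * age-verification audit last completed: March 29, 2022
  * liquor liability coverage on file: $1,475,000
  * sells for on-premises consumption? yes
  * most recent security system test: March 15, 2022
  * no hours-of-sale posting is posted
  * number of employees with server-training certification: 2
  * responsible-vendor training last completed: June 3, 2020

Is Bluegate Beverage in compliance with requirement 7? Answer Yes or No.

Yes

7. security system test 54 days ago vs limit 60 → met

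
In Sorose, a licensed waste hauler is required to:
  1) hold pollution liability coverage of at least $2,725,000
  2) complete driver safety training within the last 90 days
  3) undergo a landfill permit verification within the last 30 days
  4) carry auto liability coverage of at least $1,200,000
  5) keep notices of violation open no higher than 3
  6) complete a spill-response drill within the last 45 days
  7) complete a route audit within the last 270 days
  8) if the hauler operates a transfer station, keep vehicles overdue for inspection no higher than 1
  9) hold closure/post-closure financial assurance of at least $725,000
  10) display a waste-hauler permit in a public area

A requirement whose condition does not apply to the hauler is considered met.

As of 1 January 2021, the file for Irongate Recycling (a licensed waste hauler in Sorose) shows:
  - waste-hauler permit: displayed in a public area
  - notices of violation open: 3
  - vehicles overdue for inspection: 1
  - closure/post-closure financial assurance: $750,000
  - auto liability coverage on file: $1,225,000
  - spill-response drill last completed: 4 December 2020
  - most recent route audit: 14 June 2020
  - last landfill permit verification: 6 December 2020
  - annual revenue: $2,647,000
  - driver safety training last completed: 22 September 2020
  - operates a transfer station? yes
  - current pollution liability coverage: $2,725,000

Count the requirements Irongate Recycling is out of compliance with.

1. pollution liability coverage $2,725,000 ≥ $2,725,000 → met
2. driver safety training 101 days ago vs limit 90 → not met
3. landfill permit verification 26 days ago vs limit 30 → met
4. auto liability coverage $1,225,000 ≥ $1,200,000 → met
5. notices of violation open 3 ≤ 3 → met
6. spill-response drill 28 days ago vs limit 45 → met
7. route audit 201 days ago vs limit 270 → met
8. condition 'operates a transfer station' holds; vehicles overdue for inspection 1 ≤ 1 → met
9. closure/post-closure financial assurance $750,000 ≥ $725,000 → met
10. waste-hauler permit present → met
Not met: 1 of 10

1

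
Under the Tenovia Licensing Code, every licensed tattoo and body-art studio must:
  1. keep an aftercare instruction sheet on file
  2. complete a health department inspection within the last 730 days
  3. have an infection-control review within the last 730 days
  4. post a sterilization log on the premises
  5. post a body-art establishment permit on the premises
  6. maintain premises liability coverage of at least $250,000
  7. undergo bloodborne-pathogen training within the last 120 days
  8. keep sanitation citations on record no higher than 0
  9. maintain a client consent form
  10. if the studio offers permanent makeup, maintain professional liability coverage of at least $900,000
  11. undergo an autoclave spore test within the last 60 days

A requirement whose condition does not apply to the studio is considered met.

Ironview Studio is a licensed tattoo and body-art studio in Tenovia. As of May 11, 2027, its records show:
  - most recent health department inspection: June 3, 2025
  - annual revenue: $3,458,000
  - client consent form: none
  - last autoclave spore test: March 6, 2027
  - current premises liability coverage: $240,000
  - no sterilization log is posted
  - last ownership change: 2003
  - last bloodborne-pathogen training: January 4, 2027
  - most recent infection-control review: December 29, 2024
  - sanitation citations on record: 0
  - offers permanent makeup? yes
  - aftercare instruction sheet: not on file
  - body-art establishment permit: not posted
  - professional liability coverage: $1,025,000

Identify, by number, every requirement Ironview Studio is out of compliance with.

1, 3, 4, 5, 6, 7, 9, 11

1. aftercare instruction sheet absent → not met
2. health department inspection 707 days ago vs limit 730 → met
3. infection-control review 863 days ago vs limit 730 → not met
4. sterilization log absent → not met
5. body-art establishment permit absent → not met
6. premises liability coverage $240,000 < $250,000 → not met
7. bloodborne-pathogen training 127 days ago vs limit 120 → not met
8. sanitation citations on record 0 ≤ 0 → met
9. client consent form absent → not met
10. condition 'offers permanent makeup' holds; professional liability coverage $1,025,000 ≥ $900,000 → met
11. autoclave spore test 66 days ago vs limit 60 → not met
Not met: 1, 3, 4, 5, 6, 7, 9, 11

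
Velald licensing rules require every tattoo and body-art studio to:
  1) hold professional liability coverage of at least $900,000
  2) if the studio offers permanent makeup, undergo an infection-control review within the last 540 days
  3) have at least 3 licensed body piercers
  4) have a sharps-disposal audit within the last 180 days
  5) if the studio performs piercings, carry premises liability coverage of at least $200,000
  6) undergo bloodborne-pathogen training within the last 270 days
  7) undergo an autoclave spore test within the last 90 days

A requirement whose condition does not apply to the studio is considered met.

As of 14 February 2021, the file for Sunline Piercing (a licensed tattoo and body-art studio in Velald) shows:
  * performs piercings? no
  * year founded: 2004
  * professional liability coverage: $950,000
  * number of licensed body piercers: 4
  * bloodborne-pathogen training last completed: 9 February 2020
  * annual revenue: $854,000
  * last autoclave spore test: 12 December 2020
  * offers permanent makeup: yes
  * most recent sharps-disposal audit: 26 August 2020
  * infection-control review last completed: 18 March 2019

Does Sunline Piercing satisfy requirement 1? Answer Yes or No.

Yes

1. professional liability coverage $950,000 ≥ $900,000 → met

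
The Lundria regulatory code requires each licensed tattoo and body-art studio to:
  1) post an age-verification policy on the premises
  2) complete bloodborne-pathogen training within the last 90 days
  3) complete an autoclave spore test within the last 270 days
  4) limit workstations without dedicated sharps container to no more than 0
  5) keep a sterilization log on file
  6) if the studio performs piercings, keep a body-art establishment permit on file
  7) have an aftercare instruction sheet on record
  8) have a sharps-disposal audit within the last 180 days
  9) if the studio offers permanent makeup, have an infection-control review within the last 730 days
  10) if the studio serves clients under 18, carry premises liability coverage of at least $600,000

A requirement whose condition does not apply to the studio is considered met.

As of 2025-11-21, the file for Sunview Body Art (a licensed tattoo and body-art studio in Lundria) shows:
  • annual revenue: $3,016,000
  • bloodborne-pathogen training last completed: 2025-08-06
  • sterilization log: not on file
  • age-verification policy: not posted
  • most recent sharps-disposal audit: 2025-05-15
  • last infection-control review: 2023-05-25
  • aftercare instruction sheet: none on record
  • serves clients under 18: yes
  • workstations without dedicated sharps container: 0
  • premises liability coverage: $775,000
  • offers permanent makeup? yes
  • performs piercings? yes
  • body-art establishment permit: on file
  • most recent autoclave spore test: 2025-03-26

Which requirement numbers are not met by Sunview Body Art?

1. age-verification policy absent → not met
2. bloodborne-pathogen training 107 days ago vs limit 90 → not met
3. autoclave spore test 240 days ago vs limit 270 → met
4. workstations without dedicated sharps container 0 ≤ 0 → met
5. sterilization log absent → not met
6. condition 'performs piercings' holds; body-art establishment permit present → met
7. aftercare instruction sheet absent → not met
8. sharps-disposal audit 190 days ago vs limit 180 → not met
9. condition 'offers permanent makeup' holds; infection-control review 911 days ago vs limit 730 → not met
10. condition 'serves clients under 18' holds; premises liability coverage $775,000 ≥ $600,000 → met
Not met: 1, 2, 5, 7, 8, 9

1, 2, 5, 7, 8, 9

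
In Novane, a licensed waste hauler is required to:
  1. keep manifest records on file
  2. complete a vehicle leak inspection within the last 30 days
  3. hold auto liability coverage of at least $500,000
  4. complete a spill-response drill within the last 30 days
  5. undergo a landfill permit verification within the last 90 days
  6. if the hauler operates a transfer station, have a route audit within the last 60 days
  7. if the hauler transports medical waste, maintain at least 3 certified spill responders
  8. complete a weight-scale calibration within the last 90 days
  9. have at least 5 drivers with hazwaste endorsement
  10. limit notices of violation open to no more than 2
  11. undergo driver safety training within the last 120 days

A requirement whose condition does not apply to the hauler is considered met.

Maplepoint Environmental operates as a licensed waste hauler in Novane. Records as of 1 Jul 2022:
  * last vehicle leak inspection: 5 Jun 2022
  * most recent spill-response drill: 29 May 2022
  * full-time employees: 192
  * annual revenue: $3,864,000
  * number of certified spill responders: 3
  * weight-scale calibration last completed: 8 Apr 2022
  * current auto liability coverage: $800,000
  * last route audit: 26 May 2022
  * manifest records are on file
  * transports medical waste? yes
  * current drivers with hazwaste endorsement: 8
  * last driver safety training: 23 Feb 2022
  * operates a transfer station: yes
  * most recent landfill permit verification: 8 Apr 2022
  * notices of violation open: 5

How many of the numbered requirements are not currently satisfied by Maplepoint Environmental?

3

1. manifest records present → met
2. vehicle leak inspection 26 days ago vs limit 30 → met
3. auto liability coverage $800,000 ≥ $500,000 → met
4. spill-response drill 33 days ago vs limit 30 → not met
5. landfill permit verification 84 days ago vs limit 90 → met
6. condition 'operates a transfer station' holds; route audit 36 days ago vs limit 60 → met
7. condition 'transports medical waste' holds; certified spill responders 3 ≥ 3 → met
8. weight-scale calibration 84 days ago vs limit 90 → met
9. drivers with hazwaste endorsement 8 ≥ 5 → met
10. notices of violation open 5 > 2 → not met
11. driver safety training 128 days ago vs limit 120 → not met
Not met: 3 of 11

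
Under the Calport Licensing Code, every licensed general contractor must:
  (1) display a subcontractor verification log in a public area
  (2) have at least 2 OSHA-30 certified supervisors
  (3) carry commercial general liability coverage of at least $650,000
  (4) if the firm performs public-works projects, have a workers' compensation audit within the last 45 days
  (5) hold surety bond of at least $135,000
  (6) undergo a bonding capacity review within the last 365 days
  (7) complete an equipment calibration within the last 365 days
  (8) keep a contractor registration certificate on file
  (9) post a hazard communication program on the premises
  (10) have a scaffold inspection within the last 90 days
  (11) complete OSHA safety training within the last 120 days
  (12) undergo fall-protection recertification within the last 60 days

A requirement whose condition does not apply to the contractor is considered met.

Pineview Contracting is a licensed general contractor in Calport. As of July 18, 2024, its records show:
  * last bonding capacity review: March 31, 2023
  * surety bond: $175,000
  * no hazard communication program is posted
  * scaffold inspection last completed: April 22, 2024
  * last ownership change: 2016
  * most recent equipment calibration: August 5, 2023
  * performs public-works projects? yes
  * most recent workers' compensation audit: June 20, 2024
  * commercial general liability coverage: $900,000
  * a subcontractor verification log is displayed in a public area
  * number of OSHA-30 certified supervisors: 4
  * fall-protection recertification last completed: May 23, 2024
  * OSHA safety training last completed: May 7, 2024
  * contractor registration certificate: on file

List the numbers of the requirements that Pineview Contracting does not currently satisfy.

1. subcontractor verification log present → met
2. OSHA-30 certified supervisors 4 ≥ 2 → met
3. commercial general liability coverage $900,000 ≥ $650,000 → met
4. condition 'performs public-works projects' holds; workers' compensation audit 28 days ago vs limit 45 → met
5. surety bond $175,000 ≥ $135,000 → met
6. bonding capacity review 475 days ago vs limit 365 → not met
7. equipment calibration 348 days ago vs limit 365 → met
8. contractor registration certificate present → met
9. hazard communication program absent → not met
10. scaffold inspection 87 days ago vs limit 90 → met
11. OSHA safety training 72 days ago vs limit 120 → met
12. fall-protection recertification 56 days ago vs limit 60 → met
Not met: 6, 9

6, 9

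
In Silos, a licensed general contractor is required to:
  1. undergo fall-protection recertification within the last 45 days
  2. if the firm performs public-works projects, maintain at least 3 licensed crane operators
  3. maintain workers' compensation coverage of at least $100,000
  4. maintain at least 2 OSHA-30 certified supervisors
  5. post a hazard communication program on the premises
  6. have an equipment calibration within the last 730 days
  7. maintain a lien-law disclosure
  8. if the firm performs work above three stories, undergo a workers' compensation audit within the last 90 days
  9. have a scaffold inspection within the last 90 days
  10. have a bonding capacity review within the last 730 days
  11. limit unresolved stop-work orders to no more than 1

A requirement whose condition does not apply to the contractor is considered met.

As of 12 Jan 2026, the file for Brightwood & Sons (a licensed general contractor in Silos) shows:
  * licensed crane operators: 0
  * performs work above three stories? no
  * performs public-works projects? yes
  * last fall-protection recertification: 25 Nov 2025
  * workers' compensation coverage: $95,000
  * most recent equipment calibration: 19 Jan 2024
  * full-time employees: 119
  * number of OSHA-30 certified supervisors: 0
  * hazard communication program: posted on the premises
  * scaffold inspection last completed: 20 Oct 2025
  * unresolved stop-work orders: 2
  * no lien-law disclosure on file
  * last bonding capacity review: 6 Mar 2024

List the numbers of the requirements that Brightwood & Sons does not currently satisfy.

1. fall-protection recertification 48 days ago vs limit 45 → not met
2. condition 'performs public-works projects' holds; licensed crane operators 0 < 3 → not met
3. workers' compensation coverage $95,000 < $100,000 → not met
4. OSHA-30 certified supervisors 0 < 2 → not met
5. hazard communication program present → met
6. equipment calibration 724 days ago vs limit 730 → met
7. lien-law disclosure absent → not met
8. condition 'performs work above three stories' does not hold → requirement n/a → met
9. scaffold inspection 84 days ago vs limit 90 → met
10. bonding capacity review 677 days ago vs limit 730 → met
11. unresolved stop-work orders 2 > 1 → not met
Not met: 1, 2, 3, 4, 7, 11

1, 2, 3, 4, 7, 11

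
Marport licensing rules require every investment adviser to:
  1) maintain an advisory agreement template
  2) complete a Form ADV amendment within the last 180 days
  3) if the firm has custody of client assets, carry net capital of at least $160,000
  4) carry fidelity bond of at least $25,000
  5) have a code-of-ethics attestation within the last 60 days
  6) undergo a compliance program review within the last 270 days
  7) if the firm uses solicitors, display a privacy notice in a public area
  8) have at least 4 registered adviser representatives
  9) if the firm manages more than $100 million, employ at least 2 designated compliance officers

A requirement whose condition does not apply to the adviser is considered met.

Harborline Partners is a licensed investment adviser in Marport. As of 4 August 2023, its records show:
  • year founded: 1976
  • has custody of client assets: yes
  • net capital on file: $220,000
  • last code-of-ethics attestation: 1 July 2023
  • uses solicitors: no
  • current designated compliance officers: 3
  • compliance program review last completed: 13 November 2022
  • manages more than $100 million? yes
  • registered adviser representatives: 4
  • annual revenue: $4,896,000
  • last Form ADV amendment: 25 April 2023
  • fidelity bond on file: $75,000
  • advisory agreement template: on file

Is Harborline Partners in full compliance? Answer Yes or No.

Yes

1. advisory agreement template present → met
2. Form ADV amendment 101 days ago vs limit 180 → met
3. condition 'has custody of client assets' holds; net capital $220,000 ≥ $160,000 → met
4. fidelity bond $75,000 ≥ $25,000 → met
5. code-of-ethics attestation 34 days ago vs limit 60 → met
6. compliance program review 264 days ago vs limit 270 → met
7. condition 'uses solicitors' does not hold → requirement n/a → met
8. registered adviser representatives 4 ≥ 4 → met
9. condition 'manages more than $100 million' holds; designated compliance officers 3 ≥ 2 → met
All met.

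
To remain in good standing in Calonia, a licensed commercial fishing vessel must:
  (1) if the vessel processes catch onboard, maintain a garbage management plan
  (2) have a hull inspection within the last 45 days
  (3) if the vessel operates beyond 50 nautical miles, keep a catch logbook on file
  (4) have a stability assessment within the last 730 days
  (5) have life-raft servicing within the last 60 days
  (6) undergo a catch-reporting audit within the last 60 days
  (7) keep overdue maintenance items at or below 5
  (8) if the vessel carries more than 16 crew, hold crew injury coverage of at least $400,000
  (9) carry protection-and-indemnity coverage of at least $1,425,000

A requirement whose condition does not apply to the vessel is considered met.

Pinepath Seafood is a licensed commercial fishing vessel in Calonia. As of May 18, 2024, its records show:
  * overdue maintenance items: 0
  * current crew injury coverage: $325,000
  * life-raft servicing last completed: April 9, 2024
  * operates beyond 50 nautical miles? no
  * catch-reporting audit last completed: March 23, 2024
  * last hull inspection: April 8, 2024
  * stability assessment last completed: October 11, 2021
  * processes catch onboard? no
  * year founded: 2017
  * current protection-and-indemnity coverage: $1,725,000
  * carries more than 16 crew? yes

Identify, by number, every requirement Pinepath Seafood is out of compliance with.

1. condition 'processes catch onboard' does not hold → requirement n/a → met
2. hull inspection 40 days ago vs limit 45 → met
3. condition 'operates beyond 50 nautical miles' does not hold → requirement n/a → met
4. stability assessment 950 days ago vs limit 730 → not met
5. life-raft servicing 39 days ago vs limit 60 → met
6. catch-reporting audit 56 days ago vs limit 60 → met
7. overdue maintenance items 0 ≤ 5 → met
8. condition 'carries more than 16 crew' holds; crew injury coverage $325,000 < $400,000 → not met
9. protection-and-indemnity coverage $1,725,000 ≥ $1,425,000 → met
Not met: 4, 8

4, 8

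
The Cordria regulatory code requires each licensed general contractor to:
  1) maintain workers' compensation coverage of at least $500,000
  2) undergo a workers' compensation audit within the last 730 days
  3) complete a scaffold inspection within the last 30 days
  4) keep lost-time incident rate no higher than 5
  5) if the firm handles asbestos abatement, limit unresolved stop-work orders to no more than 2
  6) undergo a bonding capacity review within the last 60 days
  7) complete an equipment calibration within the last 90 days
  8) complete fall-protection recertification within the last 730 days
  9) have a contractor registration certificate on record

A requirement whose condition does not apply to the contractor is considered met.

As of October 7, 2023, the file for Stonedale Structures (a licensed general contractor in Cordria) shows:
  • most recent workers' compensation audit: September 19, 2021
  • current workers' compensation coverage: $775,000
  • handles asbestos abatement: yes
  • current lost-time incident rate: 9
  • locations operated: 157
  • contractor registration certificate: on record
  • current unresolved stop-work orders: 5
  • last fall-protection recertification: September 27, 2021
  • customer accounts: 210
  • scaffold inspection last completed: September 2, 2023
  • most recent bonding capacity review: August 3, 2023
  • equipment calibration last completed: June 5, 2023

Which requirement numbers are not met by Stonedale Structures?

1. workers' compensation coverage $775,000 ≥ $500,000 → met
2. workers' compensation audit 748 days ago vs limit 730 → not met
3. scaffold inspection 35 days ago vs limit 30 → not met
4. lost-time incident rate 9 > 5 → not met
5. condition 'handles asbestos abatement' holds; unresolved stop-work orders 5 > 2 → not met
6. bonding capacity review 65 days ago vs limit 60 → not met
7. equipment calibration 124 days ago vs limit 90 → not met
8. fall-protection recertification 740 days ago vs limit 730 → not met
9. contractor registration certificate present → met
Not met: 2, 3, 4, 5, 6, 7, 8

2, 3, 4, 5, 6, 7, 8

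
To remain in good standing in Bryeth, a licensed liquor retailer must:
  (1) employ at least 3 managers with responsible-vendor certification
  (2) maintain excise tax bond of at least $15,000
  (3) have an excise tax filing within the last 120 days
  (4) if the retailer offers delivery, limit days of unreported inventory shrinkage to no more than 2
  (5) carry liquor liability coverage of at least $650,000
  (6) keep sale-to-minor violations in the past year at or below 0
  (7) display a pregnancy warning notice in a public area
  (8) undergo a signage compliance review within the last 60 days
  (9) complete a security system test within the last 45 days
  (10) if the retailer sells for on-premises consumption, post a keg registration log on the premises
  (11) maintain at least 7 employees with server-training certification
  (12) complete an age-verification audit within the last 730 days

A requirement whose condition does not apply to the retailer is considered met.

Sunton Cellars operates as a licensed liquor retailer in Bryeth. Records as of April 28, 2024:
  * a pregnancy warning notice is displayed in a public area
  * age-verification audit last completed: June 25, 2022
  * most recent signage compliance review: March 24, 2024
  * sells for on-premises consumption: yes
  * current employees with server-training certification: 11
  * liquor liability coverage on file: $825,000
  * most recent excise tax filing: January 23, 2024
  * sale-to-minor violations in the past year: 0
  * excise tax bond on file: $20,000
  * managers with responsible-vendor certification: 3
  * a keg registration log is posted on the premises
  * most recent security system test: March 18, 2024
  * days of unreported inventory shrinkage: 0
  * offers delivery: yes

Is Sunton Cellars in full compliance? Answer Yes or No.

1. managers with responsible-vendor certification 3 ≥ 3 → met
2. excise tax bond $20,000 ≥ $15,000 → met
3. excise tax filing 96 days ago vs limit 120 → met
4. condition 'offers delivery' holds; days of unreported inventory shrinkage 0 ≤ 2 → met
5. liquor liability coverage $825,000 ≥ $650,000 → met
6. sale-to-minor violations in the past year 0 ≤ 0 → met
7. pregnancy warning notice present → met
8. signage compliance review 35 days ago vs limit 60 → met
9. security system test 41 days ago vs limit 45 → met
10. condition 'sells for on-premises consumption' holds; keg registration log present → met
11. employees with server-training certification 11 ≥ 7 → met
12. age-verification audit 673 days ago vs limit 730 → met
All met.

Yes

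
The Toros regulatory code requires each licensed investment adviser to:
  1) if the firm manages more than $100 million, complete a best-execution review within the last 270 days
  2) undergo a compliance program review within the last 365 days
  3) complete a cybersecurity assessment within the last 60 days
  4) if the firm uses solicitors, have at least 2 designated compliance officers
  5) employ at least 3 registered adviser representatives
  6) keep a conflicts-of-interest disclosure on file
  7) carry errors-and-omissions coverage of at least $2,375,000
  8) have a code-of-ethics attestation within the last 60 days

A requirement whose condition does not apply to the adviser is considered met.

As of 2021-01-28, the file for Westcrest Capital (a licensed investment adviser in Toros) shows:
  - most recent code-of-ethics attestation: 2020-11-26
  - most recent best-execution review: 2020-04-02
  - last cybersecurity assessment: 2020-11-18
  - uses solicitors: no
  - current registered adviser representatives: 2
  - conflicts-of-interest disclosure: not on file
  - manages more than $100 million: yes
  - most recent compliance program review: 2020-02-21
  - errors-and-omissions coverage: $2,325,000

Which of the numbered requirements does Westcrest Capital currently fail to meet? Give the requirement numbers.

1. condition 'manages more than $100 million' holds; best-execution review 301 days ago vs limit 270 → not met
2. compliance program review 342 days ago vs limit 365 → met
3. cybersecurity assessment 71 days ago vs limit 60 → not met
4. condition 'uses solicitors' does not hold → requirement n/a → met
5. registered adviser representatives 2 < 3 → not met
6. conflicts-of-interest disclosure absent → not met
7. errors-and-omissions coverage $2,325,000 < $2,375,000 → not met
8. code-of-ethics attestation 63 days ago vs limit 60 → not met
Not met: 1, 3, 5, 6, 7, 8

1, 3, 5, 6, 7, 8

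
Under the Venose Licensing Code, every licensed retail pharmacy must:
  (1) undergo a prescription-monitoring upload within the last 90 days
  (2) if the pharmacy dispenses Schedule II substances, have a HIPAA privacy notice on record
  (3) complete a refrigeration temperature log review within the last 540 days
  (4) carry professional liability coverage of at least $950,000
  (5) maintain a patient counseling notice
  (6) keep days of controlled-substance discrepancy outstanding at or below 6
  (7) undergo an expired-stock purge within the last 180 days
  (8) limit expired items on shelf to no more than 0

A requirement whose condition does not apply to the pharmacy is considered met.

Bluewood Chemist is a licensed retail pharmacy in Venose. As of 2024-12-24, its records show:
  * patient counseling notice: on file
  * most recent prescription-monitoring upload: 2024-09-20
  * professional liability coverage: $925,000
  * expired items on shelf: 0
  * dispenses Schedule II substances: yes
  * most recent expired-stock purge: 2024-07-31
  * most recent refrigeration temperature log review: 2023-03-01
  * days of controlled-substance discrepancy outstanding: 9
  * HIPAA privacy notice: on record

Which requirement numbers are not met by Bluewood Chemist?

1, 3, 4, 6

1. prescription-monitoring upload 95 days ago vs limit 90 → not met
2. condition 'dispenses Schedule II substances' holds; HIPAA privacy notice present → met
3. refrigeration temperature log review 664 days ago vs limit 540 → not met
4. professional liability coverage $925,000 < $950,000 → not met
5. patient counseling notice present → met
6. days of controlled-substance discrepancy outstanding 9 > 6 → not met
7. expired-stock purge 146 days ago vs limit 180 → met
8. expired items on shelf 0 ≤ 0 → met
Not met: 1, 3, 4, 6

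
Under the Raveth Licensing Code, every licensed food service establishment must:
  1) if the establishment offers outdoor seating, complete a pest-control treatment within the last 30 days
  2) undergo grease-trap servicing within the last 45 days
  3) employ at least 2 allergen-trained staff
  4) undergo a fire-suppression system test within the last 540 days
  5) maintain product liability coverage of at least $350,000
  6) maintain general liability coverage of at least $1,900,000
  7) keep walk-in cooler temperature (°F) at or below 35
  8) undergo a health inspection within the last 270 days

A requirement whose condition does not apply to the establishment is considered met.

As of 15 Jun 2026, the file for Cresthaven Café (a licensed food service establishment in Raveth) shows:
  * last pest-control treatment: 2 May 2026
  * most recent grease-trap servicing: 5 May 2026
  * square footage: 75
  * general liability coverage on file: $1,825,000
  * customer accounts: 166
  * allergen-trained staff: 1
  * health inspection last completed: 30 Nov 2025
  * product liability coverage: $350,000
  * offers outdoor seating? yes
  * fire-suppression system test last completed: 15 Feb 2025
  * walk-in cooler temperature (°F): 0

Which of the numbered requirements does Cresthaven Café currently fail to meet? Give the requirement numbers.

1. condition 'offers outdoor seating' holds; pest-control treatment 44 days ago vs limit 30 → not met
2. grease-trap servicing 41 days ago vs limit 45 → met
3. allergen-trained staff 1 < 2 → not met
4. fire-suppression system test 485 days ago vs limit 540 → met
5. product liability coverage $350,000 ≥ $350,000 → met
6. general liability coverage $1,825,000 < $1,900,000 → not met
7. walk-in cooler temperature (°F) 0 ≤ 35 → met
8. health inspection 197 days ago vs limit 270 → met
Not met: 1, 3, 6

1, 3, 6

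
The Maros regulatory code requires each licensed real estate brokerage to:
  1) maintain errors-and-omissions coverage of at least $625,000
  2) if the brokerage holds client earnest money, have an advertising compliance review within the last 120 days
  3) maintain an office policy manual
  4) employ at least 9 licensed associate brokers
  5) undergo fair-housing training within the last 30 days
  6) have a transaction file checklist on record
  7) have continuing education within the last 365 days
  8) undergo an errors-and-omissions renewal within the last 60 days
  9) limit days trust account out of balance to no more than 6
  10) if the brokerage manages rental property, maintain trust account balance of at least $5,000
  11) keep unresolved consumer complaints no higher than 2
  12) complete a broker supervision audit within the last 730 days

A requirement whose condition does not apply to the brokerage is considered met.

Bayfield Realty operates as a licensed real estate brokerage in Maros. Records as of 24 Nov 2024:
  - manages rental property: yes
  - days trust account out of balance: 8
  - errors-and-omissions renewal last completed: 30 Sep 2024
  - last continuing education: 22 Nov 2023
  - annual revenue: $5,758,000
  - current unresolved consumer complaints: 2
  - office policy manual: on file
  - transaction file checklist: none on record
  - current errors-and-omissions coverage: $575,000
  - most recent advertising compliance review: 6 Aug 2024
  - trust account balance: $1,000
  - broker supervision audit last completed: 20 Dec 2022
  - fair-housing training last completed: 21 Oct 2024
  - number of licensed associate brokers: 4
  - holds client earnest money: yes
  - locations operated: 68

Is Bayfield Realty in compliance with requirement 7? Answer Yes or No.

7. continuing education 368 days ago vs limit 365 → not met

No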